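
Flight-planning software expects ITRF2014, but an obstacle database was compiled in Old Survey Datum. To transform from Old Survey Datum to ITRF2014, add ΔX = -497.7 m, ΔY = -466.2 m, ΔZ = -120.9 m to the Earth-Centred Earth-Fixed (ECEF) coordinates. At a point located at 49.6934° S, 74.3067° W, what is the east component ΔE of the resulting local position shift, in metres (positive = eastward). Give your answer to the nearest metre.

At φ = -49.6934°, λ = -74.3067°: sin φ = -0.762594, cos φ = 0.646878, sin λ = -0.962723, cos λ = 0.270488.
ΔE = −sin λ·ΔX + cos λ·ΔY = −(-0.962723)·(-497.7) + (0.270488)·(-466.2) = -605.25 m.

ΔE = -605 m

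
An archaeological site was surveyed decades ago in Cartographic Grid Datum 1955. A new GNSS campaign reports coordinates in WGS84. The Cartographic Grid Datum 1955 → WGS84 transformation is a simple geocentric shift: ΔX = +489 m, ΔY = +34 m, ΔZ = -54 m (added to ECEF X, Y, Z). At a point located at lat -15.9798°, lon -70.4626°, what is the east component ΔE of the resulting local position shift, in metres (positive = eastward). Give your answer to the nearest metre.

The local east axis at (φ, λ) is (−sin λ, cos λ, 0), so ΔE = −sin(-70.4626°)·489 + cos(-70.4626°)·34 = 472.22 m.

ΔE = 472 m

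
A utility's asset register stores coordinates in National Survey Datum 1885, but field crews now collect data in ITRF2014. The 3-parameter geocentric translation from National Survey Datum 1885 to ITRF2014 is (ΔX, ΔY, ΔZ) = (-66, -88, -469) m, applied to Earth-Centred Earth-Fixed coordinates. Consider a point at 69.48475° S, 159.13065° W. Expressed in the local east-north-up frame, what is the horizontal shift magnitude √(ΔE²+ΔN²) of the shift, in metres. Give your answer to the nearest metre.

97 m

At φ = -69.48475°, λ = -159.13065°: sin φ = -0.936579, cos φ = 0.350457, sin λ = -0.356238, cos λ = -0.934395.
ΔE = −sin λ·ΔX + cos λ·ΔY = −(-0.356238)·(-66) + (-0.934395)·(-88) = 58.72 m.
ΔN = −sin φ cos λ·ΔX − sin φ sin λ·ΔY + cos φ·ΔZ = −(-0.936579)(-0.934395)(-66) − (-0.936579)(-0.356238)(-88) + (0.350457)(-469) = -77.24 m.
Horizontal magnitude = √(ΔE² + ΔN²) = √(58.72² + (-77.24)²) = 97.03 m.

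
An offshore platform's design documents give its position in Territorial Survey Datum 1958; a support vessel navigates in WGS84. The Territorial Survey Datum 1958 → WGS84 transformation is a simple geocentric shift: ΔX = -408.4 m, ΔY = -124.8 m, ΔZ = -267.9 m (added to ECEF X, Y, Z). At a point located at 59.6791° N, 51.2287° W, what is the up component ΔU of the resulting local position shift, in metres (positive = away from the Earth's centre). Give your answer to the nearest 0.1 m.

At φ = 59.6791°, λ = -51.2287°: sin φ = 0.863211, cos φ = 0.504843, sin λ = -0.779652, cos λ = 0.626213.
ΔU = cos φ cos λ·ΔX + cos φ sin λ·ΔY + sin φ·ΔZ = (0.504843)(0.626213)(-408.4) + (0.504843)(-0.779652)(-124.8) + (0.863211)(-267.9) = -311.24 m.

ΔU = -311.2 m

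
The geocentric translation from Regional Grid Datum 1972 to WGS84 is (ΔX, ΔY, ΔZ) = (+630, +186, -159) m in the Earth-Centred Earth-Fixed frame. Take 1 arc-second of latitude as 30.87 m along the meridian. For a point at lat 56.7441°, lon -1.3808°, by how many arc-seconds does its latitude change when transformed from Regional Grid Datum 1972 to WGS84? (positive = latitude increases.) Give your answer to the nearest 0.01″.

sin φ = 0.836230, cos φ = 0.548379, sin λ = -0.024097, cos λ = 0.999710.
North component: ΔN = −sin φ cos λ·ΔX − sin φ sin λ·ΔY + cos φ·ΔZ = −(0.836230)(0.999710)(630) − (0.836230)(-0.024097)(186) + (0.548379)(-159) = -610.12 m.
1° of latitude spans 3600 × 30.87 = 111132 m, so Δφ = -610.12 / 111132 × 3600 = -19.764″.

Δφ = -19.76″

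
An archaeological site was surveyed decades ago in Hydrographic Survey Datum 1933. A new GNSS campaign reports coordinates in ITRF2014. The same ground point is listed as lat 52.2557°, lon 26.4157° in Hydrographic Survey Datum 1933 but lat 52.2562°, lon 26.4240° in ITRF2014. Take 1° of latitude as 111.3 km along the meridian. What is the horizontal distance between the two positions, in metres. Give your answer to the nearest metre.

568 m

Δφ = 52.2562° − 52.2557° = +0.0005°; Δλ = 26.4240° − 26.4157° = +0.0083°.
ΔN = Δφ × 111300 = 55.7 m; ΔE = Δλ × 111300 × cos(52.2557°) = +0.0083 × 111300 × 0.612139 = 565.5 m.
Distance = √(ΔE² + ΔN²) = √(565.5² + 55.7²) = 568.2 m.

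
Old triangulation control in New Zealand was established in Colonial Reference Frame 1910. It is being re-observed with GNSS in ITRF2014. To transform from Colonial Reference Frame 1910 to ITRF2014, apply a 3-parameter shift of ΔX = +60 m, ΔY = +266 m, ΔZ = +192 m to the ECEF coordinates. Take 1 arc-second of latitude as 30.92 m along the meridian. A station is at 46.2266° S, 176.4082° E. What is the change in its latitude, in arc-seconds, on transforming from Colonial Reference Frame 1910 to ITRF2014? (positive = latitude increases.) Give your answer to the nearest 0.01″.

sin φ = -0.722081, cos φ = 0.691808, sin λ = 0.062648, cos λ = -0.998036.
North component: ΔN = −sin φ cos λ·ΔX − sin φ sin λ·ΔY + cos φ·ΔZ = −(-0.722081)(-0.998036)(60) − (-0.722081)(0.062648)(266) + (0.691808)(192) = 101.62 m.
1° of latitude spans 3600 × 30.92 = 111312 m, so Δφ = 101.62 / 111312 × 3600 = 3.287″.

Δφ = 3.29″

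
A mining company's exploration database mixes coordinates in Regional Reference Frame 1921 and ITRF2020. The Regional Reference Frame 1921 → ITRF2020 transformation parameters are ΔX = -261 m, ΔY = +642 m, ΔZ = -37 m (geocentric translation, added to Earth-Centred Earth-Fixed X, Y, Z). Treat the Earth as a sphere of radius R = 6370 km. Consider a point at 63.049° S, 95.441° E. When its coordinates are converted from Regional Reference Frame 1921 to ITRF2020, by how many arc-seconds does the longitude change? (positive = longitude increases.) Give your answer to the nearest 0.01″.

sin φ = -0.891394, cos φ = 0.453228, sin λ = 0.995494, cos λ = -0.094821.
East component: ΔE = −sin λ·ΔX + cos λ·ΔY = −(0.995494)(-261) + (-0.094821)(642) = 198.95 m.
1° of latitude spans πR/180 = 111177 m; at latitude φ, 1° of longitude spans that × cos φ = 50388.8 m, so Δλ = 198.95 / 50388.8 × 3600 = 14.214″.

Δλ = 14.21″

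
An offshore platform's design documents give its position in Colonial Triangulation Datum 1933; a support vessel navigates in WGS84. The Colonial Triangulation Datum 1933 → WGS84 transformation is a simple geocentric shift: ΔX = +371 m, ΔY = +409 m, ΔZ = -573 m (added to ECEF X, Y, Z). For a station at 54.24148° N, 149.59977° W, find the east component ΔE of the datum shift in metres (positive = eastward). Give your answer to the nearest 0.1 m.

The local east axis at (φ, λ) is (−sin λ, cos λ, 0), so ΔE = −sin(-149.59977°)·371 + cos(-149.59977°)·409 = -165.03 m.

ΔE = -165.0 m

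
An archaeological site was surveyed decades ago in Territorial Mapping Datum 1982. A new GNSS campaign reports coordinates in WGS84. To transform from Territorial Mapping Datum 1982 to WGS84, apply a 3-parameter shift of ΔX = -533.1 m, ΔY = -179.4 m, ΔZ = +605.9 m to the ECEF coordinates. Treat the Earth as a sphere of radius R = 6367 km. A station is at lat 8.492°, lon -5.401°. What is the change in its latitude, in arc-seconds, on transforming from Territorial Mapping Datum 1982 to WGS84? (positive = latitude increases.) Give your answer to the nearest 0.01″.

sin φ = 0.147671, cos φ = 0.989036, sin λ = -0.094126, cos λ = 0.995560.
North component: ΔN = −sin φ cos λ·ΔX − sin φ sin λ·ΔY + cos φ·ΔZ = −(0.147671)(0.995560)(-533.1) − (0.147671)(-0.094126)(-179.4) + (0.989036)(605.9) = 675.14 m.
1° of latitude spans πR/180 = 111125 m, so Δφ = 675.14 / 111125 × 3600 = 21.872″.

Δφ = 21.87″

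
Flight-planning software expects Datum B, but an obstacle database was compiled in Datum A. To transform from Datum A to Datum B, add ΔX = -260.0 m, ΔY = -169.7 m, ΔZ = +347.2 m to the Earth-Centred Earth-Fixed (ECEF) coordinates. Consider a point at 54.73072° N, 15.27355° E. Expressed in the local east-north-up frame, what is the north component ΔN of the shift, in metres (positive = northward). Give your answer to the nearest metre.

The local north axis is (−sin φ cos λ, −sin φ sin λ, cos φ), giving ΔN = 204.779 + 36.498 + 200.480 = 441.76 m.

ΔN = 442 m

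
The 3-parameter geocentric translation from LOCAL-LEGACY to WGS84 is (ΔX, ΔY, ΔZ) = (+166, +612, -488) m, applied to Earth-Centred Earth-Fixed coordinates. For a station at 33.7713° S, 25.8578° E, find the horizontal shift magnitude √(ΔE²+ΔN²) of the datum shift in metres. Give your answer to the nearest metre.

509 m

At φ = -33.7713°, λ = 25.8578°: sin φ = -0.555879, cos φ = 0.831263, sin λ = 0.436139, cos λ = 0.899879.
ΔE = −sin λ·ΔX + cos λ·ΔY = −(0.436139)·(166) + (0.899879)·(612) = 478.33 m.
ΔN = −sin φ cos λ·ΔX − sin φ sin λ·ΔY + cos φ·ΔZ = −(-0.555879)(0.899879)(166) − (-0.555879)(0.436139)(612) + (0.831263)(-488) = -174.25 m.
Horizontal magnitude = √(ΔE² + ΔN²) = √(478.33² + (-174.25)²) = 509.08 m.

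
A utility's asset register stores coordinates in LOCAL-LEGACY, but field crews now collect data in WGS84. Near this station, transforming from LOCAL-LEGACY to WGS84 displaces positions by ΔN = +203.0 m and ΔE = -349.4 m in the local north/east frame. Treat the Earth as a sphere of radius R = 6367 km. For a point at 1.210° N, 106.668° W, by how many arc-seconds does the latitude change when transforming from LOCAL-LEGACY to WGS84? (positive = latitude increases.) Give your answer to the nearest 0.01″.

Δφ = 6.58″

On a sphere of radius R, 1 rad of latitude = R, so Δφ = ΔN / R = 203.0 / 6367000 = 3.1883e-05 rad = 6.576″.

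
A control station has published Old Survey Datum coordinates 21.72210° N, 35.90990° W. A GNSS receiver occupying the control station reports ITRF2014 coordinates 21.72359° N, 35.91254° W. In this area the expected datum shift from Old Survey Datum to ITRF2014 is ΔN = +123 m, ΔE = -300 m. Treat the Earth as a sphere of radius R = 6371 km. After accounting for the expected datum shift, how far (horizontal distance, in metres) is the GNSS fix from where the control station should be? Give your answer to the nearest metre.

Observed coordinate differences: Δφ = +0.00149°, Δλ = -0.00264°.
Converting to metres (1° lat = 111195 m, cos φ = 0.928990): observed ΔN = 165.7 m, observed ΔE = -272.7 m.
Subtracting the expected shift leaves a residual of 165.7 − (123) = 42.7 m north and -272.7 − (-300) = 27.3 m east.
Residual distance = √(42.7² + 27.3²) = 50.7 m.

51 m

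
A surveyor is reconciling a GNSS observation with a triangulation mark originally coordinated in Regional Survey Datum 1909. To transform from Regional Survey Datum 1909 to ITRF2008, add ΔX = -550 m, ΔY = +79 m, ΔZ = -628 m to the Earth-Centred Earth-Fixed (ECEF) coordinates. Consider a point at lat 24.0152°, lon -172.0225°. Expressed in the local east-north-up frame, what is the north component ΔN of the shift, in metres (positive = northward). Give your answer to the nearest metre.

The local north axis is (−sin φ cos λ, −sin φ sin λ, cos φ), giving ΔN = -221.672 + 4.462 − 573.639 = -790.85 m.

ΔN = -791 m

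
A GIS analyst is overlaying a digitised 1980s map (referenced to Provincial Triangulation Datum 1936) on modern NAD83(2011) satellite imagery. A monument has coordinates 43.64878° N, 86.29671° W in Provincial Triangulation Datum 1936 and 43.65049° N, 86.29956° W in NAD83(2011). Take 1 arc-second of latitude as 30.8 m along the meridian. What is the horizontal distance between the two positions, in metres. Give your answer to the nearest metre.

Δφ = 43.65049° − 43.64878° = +0.00171°; Δλ = -86.29956° − -86.29671° = -0.00285°.
1° of latitude = 3600 × 30.80 = 110880 m.
ΔN = Δφ × 110880 = 189.6 m; ΔE = Δλ × 110880 × cos(43.64878°) = -0.00285 × 110880 × 0.723584 = -228.7 m.
Distance = √(ΔE² + ΔN²) = √((-228.7)² + 189.6²) = 297.0 m.

297 m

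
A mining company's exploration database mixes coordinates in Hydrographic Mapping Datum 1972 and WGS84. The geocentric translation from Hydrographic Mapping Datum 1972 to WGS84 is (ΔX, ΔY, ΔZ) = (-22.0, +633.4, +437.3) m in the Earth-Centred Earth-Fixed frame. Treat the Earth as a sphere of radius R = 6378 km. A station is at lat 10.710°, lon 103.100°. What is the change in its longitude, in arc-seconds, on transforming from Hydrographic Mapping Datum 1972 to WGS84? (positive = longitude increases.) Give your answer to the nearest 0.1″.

Δλ = -4.0″

sin φ = 0.185838, cos φ = 0.982580, sin λ = 0.973976, cos λ = -0.226651.
East component: ΔE = −sin λ·ΔX + cos λ·ΔY = −(0.973976)(-22.0) + (-0.226651)(633.4) = -122.13 m.
1° of latitude spans πR/180 = 111317 m; at latitude φ, 1° of longitude spans that × cos φ = 109378.0 m, so Δλ = -122.13 / 109378.0 × 3600 = -4.020″.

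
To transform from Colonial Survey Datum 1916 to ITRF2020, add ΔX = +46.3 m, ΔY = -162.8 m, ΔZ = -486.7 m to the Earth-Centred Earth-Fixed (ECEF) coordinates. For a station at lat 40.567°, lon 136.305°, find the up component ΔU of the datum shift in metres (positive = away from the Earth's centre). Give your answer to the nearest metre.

The local up (radial) axis is (cos φ cos λ, cos φ sin λ, sin φ), giving ΔU = -25.430 − 85.434 − 316.519 = -427.38 m.

ΔU = -427 m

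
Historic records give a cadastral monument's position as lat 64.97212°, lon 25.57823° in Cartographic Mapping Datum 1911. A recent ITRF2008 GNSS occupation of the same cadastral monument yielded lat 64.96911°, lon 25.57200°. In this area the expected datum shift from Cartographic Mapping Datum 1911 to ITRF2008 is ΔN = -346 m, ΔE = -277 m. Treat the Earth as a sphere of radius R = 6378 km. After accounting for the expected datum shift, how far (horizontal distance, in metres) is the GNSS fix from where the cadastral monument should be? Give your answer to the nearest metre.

Observed coordinate differences: Δφ = -0.00301°, Δλ = -0.00623°.
Converting to metres (1° lat = 111317 m, cos φ = 0.423059): observed ΔN = -335.1 m, observed ΔE = -293.4 m.
Subtracting the expected shift leaves a residual of -335.1 − (-346) = 10.9 m north and -293.4 − (-277) = -16.4 m east.
Residual distance = √(10.9² + (-16.4)²) = 19.7 m.

20 m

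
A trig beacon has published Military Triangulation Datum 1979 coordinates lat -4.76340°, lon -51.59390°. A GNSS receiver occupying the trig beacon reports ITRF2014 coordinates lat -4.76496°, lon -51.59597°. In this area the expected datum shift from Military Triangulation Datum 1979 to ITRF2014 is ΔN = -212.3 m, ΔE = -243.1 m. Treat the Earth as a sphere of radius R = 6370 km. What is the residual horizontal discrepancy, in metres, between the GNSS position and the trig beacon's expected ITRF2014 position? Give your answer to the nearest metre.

Observed coordinate differences: Δφ = -0.00156°, Δλ = -0.00207°.
Converting to metres (1° lat = 111177 m, cos φ = 0.996546): observed ΔN = -173.4 m, observed ΔE = -229.3 m.
Subtracting the expected shift leaves a residual of -173.4 − (-212.3) = 38.9 m north and -229.3 − (-243.1) = 13.8 m east.
Residual distance = √(38.9² + 13.8²) = 41.2 m.

41 m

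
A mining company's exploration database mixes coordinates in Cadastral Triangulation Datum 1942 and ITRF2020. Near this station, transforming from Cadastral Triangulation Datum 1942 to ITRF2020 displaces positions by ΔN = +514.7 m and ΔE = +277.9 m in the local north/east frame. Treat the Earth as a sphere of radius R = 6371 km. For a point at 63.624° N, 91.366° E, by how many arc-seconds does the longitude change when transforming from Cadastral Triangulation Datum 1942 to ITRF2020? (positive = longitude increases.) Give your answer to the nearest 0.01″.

Δλ = 20.25″

At latitude 63.624°, cos φ = 0.444260.
One radian of longitude at latitude φ spans R cos φ, so Δλ = ΔE / (R cos φ) = 277.9 / (6371000 × 0.444260) = 9.8185e-05 rad = 20.252″.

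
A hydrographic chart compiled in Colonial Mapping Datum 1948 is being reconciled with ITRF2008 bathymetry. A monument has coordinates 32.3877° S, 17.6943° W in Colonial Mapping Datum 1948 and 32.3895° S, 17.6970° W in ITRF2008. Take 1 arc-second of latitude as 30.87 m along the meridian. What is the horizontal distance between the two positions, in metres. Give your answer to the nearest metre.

Δφ = -32.3895° − -32.3877° = -0.0018°; Δλ = -17.6970° − -17.6943° = -0.0027°.
1° of latitude = 3600 × 30.87 = 111132 m.
ΔN = Δφ × 111132 = -200.0 m; ΔE = Δλ × 111132 × cos(-32.3877°) = -0.0027 × 111132 × 0.844443 = -253.4 m.
Distance = √(ΔE² + ΔN²) = √((-253.4)² + (-200.0)²) = 322.8 m.

323 m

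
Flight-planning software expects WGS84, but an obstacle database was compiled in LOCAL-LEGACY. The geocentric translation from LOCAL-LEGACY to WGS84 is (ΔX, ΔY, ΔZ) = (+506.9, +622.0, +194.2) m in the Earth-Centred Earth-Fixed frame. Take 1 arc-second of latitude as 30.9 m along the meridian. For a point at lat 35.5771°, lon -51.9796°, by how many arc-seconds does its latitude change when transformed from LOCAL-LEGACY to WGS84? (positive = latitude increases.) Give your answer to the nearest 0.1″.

Δφ = 8.5″

sin φ = 0.581798, cos φ = 0.813333, sin λ = -0.787791, cos λ = 0.615942.
North component: ΔN = −sin φ cos λ·ΔX − sin φ sin λ·ΔY + cos φ·ΔZ = −(0.581798)(0.615942)(506.9) − (0.581798)(-0.787791)(622.0) + (0.813333)(194.2) = 261.38 m.
1° of latitude spans 3600 × 30.90 = 111240 m, so Δφ = 261.38 / 111240 × 3600 = 8.459″.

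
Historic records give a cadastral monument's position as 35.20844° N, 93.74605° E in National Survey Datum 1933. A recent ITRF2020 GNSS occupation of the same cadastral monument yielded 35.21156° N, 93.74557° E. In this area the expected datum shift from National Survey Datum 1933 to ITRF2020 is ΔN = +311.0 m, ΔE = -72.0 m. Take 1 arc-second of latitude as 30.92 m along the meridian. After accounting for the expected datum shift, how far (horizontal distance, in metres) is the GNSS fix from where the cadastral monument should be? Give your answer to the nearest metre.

Observed coordinate differences: Δφ = +0.00312°, Δλ = -0.00048°.
Converting to metres (1° lat = 111312 m, cos φ = 0.817060): observed ΔN = 347.3 m, observed ΔE = -43.7 m.
Subtracting the expected shift leaves a residual of 347.3 − (311.0) = 36.3 m north and -43.7 − (-72.0) = 28.3 m east.
Residual distance = √(36.3² + 28.3²) = 46.1 m.

46 m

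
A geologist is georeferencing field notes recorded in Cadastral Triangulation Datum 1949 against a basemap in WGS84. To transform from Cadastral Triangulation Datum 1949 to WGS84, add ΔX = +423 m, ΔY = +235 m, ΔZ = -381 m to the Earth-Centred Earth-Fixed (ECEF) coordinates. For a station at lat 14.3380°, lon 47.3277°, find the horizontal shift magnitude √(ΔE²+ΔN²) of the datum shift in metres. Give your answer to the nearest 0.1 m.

The local east axis at (φ, λ) is (−sin λ, cos λ, 0), so ΔE = −sin(47.3277°)·423 + cos(47.3277°)·235 = -151.72 m.
The local north axis is (−sin φ cos λ, −sin φ sin λ, cos φ), giving ΔN = -71.002 − 42.788 − 369.132 = -482.92 m.
Horizontal magnitude = √(ΔE² + ΔN²) = √((-151.72)² + (-482.92)²) = 506.20 m.

506.2 m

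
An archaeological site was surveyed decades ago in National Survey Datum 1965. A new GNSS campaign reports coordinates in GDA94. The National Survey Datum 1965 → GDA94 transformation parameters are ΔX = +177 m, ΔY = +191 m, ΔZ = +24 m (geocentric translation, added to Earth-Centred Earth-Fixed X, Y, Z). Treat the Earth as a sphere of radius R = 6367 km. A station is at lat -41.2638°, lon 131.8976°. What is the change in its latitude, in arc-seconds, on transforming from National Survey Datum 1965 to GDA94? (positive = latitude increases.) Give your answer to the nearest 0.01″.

Δφ = 1.10″

sin φ = -0.659527, cos φ = 0.751681, sin λ = 0.744340, cos λ = -0.667801.
North component: ΔN = −sin φ cos λ·ΔX − sin φ sin λ·ΔY + cos φ·ΔZ = −(-0.659527)(-0.667801)(177) − (-0.659527)(0.744340)(191) + (0.751681)(24) = 33.85 m.
1° of latitude spans πR/180 = 111125 m, so Δφ = 33.85 / 111125 × 3600 = 1.097″.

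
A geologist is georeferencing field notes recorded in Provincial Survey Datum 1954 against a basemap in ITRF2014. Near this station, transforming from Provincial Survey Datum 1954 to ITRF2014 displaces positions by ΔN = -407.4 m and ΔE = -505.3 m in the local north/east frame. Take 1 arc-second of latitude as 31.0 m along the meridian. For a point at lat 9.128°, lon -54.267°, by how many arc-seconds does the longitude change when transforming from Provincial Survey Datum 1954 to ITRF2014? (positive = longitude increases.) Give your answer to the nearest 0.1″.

At latitude 9.128°, cos φ = 0.987336.
1″ of longitude at this latitude = 31.00 × cos φ = 30.6074 m, so Δλ = -505.3 / 30.6074 = -16.509″.

Δλ = -16.5″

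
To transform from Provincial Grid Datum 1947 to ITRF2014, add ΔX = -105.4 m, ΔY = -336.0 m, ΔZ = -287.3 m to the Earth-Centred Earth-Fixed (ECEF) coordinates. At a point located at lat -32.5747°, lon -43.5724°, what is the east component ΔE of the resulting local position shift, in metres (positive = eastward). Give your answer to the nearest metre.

The local east axis at (φ, λ) is (−sin λ, cos λ, 0), so ΔE = −sin(-43.5724°)·(-105.4) + cos(-43.5724°)·(-336.0) = -316.08 m.

ΔE = -316 m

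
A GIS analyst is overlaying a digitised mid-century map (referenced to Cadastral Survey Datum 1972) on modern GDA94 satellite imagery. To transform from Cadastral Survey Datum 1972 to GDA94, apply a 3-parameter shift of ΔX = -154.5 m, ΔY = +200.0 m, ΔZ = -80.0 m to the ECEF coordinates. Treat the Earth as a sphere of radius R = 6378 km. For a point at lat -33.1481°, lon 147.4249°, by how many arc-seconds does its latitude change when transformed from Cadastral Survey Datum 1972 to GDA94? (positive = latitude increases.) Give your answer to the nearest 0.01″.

sin φ = -0.546805, cos φ = 0.837260, sin λ = 0.538405, cos λ = -0.842686.
North component: ΔN = −sin φ cos λ·ΔX − sin φ sin λ·ΔY + cos φ·ΔZ = −(-0.546805)(-0.842686)(-154.5) − (-0.546805)(0.538405)(200.0) + (0.837260)(-80.0) = 63.09 m.
1° of latitude spans πR/180 = 111317 m, so Δφ = 63.09 / 111317 × 3600 = 2.040″.

Δφ = 2.04″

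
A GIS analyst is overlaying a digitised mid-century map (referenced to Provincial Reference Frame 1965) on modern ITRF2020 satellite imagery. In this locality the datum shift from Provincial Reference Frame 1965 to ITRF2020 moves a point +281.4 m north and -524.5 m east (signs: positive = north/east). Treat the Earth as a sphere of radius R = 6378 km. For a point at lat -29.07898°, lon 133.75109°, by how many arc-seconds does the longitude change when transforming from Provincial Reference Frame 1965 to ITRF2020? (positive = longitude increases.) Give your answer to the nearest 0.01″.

At latitude -29.07898°, cos φ = 0.873951.
One radian of longitude at latitude φ spans R cos φ, so Δλ = ΔE / (R cos φ) = -524.5 / (6378000 × 0.873951) = -9.4097e-05 rad = -19.409″.

Δλ = -19.41″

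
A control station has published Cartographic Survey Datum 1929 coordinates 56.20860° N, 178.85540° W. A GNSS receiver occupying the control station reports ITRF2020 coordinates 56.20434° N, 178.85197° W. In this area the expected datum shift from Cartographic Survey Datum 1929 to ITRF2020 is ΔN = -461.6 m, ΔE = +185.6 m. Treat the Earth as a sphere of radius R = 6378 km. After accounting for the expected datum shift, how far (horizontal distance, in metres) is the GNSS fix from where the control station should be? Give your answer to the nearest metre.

Observed coordinate differences: Δφ = -0.00426°, Δλ = +0.00343°.
Converting to metres (1° lat = 111317 m, cos φ = 0.556171): observed ΔN = -474.2 m, observed ΔE = 212.4 m.
Subtracting the expected shift leaves a residual of -474.2 − (-461.6) = -12.6 m north and 212.4 − (185.6) = 26.8 m east.
Residual distance = √((-12.6)² + 26.8²) = 29.6 m.

30 m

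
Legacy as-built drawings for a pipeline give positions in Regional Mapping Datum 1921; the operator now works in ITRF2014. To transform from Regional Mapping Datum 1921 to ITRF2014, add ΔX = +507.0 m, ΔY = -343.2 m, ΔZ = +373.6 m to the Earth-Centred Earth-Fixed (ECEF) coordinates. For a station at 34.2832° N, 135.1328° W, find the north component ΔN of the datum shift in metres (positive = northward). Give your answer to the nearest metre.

At φ = 34.2832°, λ = -135.1328°: sin φ = 0.563284, cos φ = 0.826263, sin λ = -0.705466, cos λ = -0.708744.
ΔN = −sin φ cos λ·ΔX − sin φ sin λ·ΔY + cos φ·ΔZ = −(0.563284)(-0.708744)(507.0) − (0.563284)(-0.705466)(-343.2) + (0.826263)(373.6) = 374.72 m.

ΔN = 375 m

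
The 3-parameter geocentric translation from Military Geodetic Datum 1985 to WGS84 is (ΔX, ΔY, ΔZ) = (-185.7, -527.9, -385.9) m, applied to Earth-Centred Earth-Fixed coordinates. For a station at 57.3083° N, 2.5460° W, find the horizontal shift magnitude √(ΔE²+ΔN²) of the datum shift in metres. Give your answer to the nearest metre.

540 m

At φ = 57.3083°, λ = -2.5460°: sin φ = 0.841589, cos φ = 0.540118, sin λ = -0.044421, cos λ = 0.999013.
ΔE = −sin λ·ΔX + cos λ·ΔY = −(-0.044421)·(-185.7) + (0.999013)·(-527.9) = -535.63 m.
ΔN = −sin φ cos λ·ΔX − sin φ sin λ·ΔY + cos φ·ΔZ = −(0.841589)(0.999013)(-185.7) − (0.841589)(-0.044421)(-527.9) + (0.540118)(-385.9) = -72.04 m.
Horizontal magnitude = √(ΔE² + ΔN²) = √((-535.63)² + (-72.04)²) = 540.45 m.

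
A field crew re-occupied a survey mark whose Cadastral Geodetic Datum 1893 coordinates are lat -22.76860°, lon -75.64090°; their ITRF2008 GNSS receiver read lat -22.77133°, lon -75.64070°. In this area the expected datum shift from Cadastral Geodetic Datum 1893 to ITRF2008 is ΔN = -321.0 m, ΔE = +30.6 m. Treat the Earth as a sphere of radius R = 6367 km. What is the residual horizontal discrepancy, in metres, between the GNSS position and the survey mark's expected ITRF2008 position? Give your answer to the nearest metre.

20 m

Observed coordinate differences: Δφ = -0.00273°, Δλ = +0.00020°.
Converting to metres (1° lat = 111125 m, cos φ = 0.922075): observed ΔN = -303.4 m, observed ΔE = 20.5 m.
Subtracting the expected shift leaves a residual of -303.4 − (-321.0) = 17.6 m north and 20.5 − (30.6) = -10.1 m east.
Residual distance = √(17.6² + (-10.1)²) = 20.3 m.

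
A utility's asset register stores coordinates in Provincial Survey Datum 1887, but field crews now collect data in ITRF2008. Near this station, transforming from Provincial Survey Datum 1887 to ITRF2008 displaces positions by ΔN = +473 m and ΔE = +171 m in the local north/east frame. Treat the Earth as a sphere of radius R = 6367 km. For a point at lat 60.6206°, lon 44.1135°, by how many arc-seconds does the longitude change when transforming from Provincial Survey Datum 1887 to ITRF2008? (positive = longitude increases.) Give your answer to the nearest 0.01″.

At latitude 60.6206°, cos φ = 0.490590.
One radian of longitude at latitude φ spans R cos φ, so Δλ = ΔE / (R cos φ) = 171.0 / (6367000 × 0.490590) = 5.4745e-05 rad = 11.292″.

Δλ = 11.29″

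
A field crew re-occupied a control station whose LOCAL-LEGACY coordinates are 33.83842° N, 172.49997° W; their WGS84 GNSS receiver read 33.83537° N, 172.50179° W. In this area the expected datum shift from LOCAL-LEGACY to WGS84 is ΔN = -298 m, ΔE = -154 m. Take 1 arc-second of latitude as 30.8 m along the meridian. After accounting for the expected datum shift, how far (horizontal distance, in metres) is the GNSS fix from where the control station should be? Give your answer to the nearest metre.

42 m

Observed coordinate differences: Δφ = -0.00305°, Δλ = -0.00182°.
Converting to metres (1° lat = 110880 m, cos φ = 0.830611): observed ΔN = -338.2 m, observed ΔE = -167.6 m.
Subtracting the expected shift leaves a residual of -338.2 − (-298) = -40.2 m north and -167.6 − (-154) = -13.6 m east.
Residual distance = √((-40.2)² + (-13.6)²) = 42.4 m.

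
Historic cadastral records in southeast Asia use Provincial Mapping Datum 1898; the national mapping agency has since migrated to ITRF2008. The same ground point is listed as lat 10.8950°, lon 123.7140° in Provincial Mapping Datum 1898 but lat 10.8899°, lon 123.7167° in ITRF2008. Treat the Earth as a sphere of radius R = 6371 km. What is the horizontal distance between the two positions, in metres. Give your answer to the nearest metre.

Δφ = 10.8899° − 10.8950° = -0.0051°; Δλ = 123.7167° − 123.7140° = +0.0027°.
1° along a meridian = πR/180 = 111195 m.
ΔN = Δφ × 111195 = -567.1 m; ΔE = Δλ × 111195 × cos(10.8950°) = +0.0027 × 111195 × 0.981975 = 294.8 m.
Distance = √(ΔE² + ΔN²) = √(294.8² + (-567.1)²) = 639.1 m.

639 m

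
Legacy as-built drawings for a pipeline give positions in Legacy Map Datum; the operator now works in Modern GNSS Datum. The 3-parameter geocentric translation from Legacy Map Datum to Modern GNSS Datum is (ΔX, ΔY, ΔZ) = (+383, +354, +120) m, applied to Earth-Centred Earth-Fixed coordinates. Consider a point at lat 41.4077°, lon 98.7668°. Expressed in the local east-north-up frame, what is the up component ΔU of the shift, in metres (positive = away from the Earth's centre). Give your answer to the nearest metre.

ΔU = 298 m

At φ = 41.4077°, λ = 98.7668°: sin φ = 0.661413, cos φ = 0.750022, sin λ = 0.988317, cos λ = -0.152413.
ΔU = cos φ cos λ·ΔX + cos φ sin λ·ΔY + sin φ·ΔZ = (0.750022)(-0.152413)(383) + (0.750022)(0.988317)(354) + (0.661413)(120) = 297.99 m.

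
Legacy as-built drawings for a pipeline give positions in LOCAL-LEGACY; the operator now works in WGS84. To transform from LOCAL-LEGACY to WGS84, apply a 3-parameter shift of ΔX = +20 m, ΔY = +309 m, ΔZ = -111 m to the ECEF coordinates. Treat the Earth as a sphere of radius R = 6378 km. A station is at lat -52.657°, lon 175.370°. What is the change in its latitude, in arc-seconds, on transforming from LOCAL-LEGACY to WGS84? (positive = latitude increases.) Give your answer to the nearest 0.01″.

Δφ = -2.05″

sin φ = -0.795018, cos φ = 0.606585, sin λ = 0.080721, cos λ = -0.996737.
North component: ΔN = −sin φ cos λ·ΔX − sin φ sin λ·ΔY + cos φ·ΔZ = −(-0.795018)(-0.996737)(20) − (-0.795018)(0.080721)(309) + (0.606585)(-111) = -63.35 m.
1° of latitude spans πR/180 = 111317 m, so Δφ = -63.35 / 111317 × 3600 = -2.049″.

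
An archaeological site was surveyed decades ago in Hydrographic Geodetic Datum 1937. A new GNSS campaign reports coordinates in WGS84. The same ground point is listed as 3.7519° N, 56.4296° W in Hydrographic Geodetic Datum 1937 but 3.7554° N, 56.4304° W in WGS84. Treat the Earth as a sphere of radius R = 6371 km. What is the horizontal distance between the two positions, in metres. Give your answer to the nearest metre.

399 m

Δφ = 3.7554° − 3.7519° = +0.0035°; Δλ = -56.4304° − -56.4296° = -0.0008°.
1° along a meridian = πR/180 = 111195 m.
ΔN = Δφ × 111195 = 389.2 m; ΔE = Δλ × 111195 × cos(3.7519°) = -0.0008 × 111195 × 0.997857 = -88.8 m.
Distance = √(ΔE² + ΔN²) = √((-88.8)² + 389.2²) = 399.2 m.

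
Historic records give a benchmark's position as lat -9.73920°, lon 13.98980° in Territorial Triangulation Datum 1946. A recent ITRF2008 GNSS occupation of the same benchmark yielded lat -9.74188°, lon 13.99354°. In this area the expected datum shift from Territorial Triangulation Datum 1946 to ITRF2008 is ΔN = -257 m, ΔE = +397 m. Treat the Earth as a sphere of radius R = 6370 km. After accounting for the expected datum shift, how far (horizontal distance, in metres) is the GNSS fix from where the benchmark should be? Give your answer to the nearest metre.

43 m

Observed coordinate differences: Δφ = -0.00268°, Δλ = +0.00374°.
Converting to metres (1° lat = 111177 m, cos φ = 0.985588): observed ΔN = -298.0 m, observed ΔE = 409.8 m.
Subtracting the expected shift leaves a residual of -298.0 − (-257) = -41.0 m north and 409.8 − (397) = 12.8 m east.
Residual distance = √((-41.0)² + 12.8²) = 42.9 m.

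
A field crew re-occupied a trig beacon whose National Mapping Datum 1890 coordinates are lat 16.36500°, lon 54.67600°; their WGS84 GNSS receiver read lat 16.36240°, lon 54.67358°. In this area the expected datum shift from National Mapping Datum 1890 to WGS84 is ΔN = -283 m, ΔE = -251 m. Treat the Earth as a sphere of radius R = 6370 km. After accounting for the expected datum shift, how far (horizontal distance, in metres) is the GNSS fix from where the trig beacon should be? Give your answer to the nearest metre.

Observed coordinate differences: Δφ = -0.00260°, Δλ = -0.00242°.
Converting to metres (1° lat = 111177 m, cos φ = 0.959486): observed ΔN = -289.1 m, observed ΔE = -258.1 m.
Subtracting the expected shift leaves a residual of -289.1 − (-283) = -6.1 m north and -258.1 − (-251) = -7.1 m east.
Residual distance = √((-6.1)² + (-7.1)²) = 9.4 m.

9 m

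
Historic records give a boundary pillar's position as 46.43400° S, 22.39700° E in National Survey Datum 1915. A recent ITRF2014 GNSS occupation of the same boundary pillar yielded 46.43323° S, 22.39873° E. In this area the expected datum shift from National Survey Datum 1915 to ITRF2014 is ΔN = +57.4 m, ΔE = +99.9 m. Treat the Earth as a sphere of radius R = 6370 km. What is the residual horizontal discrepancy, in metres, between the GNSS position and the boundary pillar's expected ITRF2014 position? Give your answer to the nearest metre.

43 m

Observed coordinate differences: Δφ = +0.00077°, Δλ = +0.00173°.
Converting to metres (1° lat = 111177 m, cos φ = 0.689190): observed ΔN = 85.6 m, observed ΔE = 132.6 m.
Subtracting the expected shift leaves a residual of 85.6 − (57.4) = 28.2 m north and 132.6 − (99.9) = 32.7 m east.
Residual distance = √(28.2² + 32.7²) = 43.2 m.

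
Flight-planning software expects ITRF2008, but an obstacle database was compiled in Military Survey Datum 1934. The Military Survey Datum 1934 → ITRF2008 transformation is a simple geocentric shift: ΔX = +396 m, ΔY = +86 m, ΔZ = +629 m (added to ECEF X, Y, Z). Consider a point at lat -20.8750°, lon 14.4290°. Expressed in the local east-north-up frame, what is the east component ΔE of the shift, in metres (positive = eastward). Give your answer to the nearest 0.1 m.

At φ = -20.8750°, λ = 14.4290°: sin φ = -0.356330, cos φ = 0.934360, sin λ = 0.249180, cos λ = 0.968457.
ΔE = −sin λ·ΔX + cos λ·ΔY = −(0.249180)·(396) + (0.968457)·(86) = -15.39 m.

ΔE = -15.4 m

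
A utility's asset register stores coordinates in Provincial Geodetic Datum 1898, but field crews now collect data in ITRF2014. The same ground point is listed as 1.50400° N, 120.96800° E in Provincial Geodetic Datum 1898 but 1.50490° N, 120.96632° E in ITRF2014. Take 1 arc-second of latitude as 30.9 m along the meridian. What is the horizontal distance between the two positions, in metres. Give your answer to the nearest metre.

212 m

Δφ = 1.50490° − 1.50400° = +0.00090°; Δλ = 120.96632° − 120.96800° = -0.00168°.
1° of latitude = 3600 × 30.90 = 111240 m.
ΔN = Δφ × 111240 = 100.1 m; ΔE = Δλ × 111240 × cos(1.50400°) = -0.00168 × 111240 × 0.999655 = -186.8 m.
Distance = √(ΔE² + ΔN²) = √((-186.8)² + 100.1²) = 212.0 m.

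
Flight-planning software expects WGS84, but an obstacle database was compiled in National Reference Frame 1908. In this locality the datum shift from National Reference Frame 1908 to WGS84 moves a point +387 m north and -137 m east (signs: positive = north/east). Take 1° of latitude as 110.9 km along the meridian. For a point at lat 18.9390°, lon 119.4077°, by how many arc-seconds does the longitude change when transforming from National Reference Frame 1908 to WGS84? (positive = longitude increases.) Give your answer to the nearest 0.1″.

Δλ = -4.7″

At latitude 18.9390°, cos φ = 0.945865.
1° of longitude at this latitude = 110.9 × cos φ = 104.90 km, so Δλ = -137.0 / 104896.4 = -0.0013061° = -4.702″.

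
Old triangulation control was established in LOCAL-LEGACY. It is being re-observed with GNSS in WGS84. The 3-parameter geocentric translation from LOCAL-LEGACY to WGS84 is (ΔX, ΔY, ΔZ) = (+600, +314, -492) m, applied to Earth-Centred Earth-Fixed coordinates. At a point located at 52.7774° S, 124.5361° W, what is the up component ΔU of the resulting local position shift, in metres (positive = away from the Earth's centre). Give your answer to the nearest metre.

The local up (radial) axis is (cos φ cos λ, cos φ sin λ, sin φ), giving ΔU = -205.764 − 156.469 + 391.775 = 29.54 m.

ΔU = 30 m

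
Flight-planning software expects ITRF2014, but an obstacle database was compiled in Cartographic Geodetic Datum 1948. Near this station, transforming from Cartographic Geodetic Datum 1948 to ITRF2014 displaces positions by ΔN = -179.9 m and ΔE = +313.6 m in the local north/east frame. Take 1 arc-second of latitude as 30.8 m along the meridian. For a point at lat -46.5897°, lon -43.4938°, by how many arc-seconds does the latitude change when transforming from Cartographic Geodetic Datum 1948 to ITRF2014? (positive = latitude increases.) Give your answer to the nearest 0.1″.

1″ of latitude = 30.80 m, so Δφ = -179.9 / 30.80 = -5.841″.

Δφ = -5.8″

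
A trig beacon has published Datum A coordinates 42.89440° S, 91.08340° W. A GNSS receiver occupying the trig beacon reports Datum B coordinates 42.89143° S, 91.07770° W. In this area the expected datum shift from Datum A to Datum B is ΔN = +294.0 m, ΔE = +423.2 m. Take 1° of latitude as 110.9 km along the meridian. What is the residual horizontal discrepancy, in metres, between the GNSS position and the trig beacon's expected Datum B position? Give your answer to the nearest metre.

Observed coordinate differences: Δφ = +0.00297°, Δλ = +0.00570°.
Converting to metres (1° lat = 110900 m, cos φ = 0.732609): observed ΔN = 329.4 m, observed ΔE = 463.1 m.
Subtracting the expected shift leaves a residual of 329.4 − (294.0) = 35.4 m north and 463.1 − (423.2) = 39.9 m east.
Residual distance = √(35.4² + 39.9²) = 53.3 m.

53 m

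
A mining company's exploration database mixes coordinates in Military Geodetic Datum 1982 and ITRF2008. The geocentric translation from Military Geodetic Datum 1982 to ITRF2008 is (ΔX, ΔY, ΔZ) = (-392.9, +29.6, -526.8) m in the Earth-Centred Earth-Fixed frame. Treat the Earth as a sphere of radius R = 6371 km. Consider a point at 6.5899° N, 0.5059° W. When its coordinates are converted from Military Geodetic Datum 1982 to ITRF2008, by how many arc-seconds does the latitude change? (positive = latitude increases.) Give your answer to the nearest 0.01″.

sin φ = 0.114762, cos φ = 0.993393, sin λ = -0.008830, cos λ = 0.999961.
North component: ΔN = −sin φ cos λ·ΔX − sin φ sin λ·ΔY + cos φ·ΔZ = −(0.114762)(0.999961)(-392.9) − (0.114762)(-0.008830)(29.6) + (0.993393)(-526.8) = -478.20 m.
1° of latitude spans πR/180 = 111195 m, so Δφ = -478.20 / 111195 × 3600 = -15.482″.

Δφ = -15.48″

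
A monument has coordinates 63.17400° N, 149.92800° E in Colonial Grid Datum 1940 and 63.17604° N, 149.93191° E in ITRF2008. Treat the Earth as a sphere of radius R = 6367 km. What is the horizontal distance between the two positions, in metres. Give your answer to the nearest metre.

300 m

Δφ = 63.17604° − 63.17400° = +0.00204°; Δλ = 149.93191° − 149.92800° = +0.00391°.
1° along a meridian = πR/180 = 111125 m.
ΔN = Δφ × 111125 = 226.7 m; ΔE = Δλ × 111125 × cos(63.17400°) = +0.00391 × 111125 × 0.451283 = 196.1 m.
Distance = √(ΔE² + ΔN²) = √(196.1² + 226.7²) = 299.7 m.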